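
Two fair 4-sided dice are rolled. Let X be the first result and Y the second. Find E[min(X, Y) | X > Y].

5/3

Outcomes with X > Y: (2,1), (3,1), (3,2), (4,1), (4,2), (4,3), each with probability 1/16.
E[min(X, Y) | X > Y] = (1 + 1 + 2 + 1 + 2 + 3) / 6 = 5/3.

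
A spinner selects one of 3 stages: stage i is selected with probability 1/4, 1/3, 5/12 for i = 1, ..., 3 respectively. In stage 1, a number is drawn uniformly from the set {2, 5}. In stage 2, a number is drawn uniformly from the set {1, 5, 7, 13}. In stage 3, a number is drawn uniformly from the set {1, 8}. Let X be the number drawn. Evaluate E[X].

59/12

E[X | stage 1] = (2+5)/2 = 7/2.
E[X | stage 2] = (1+5+7+13)/4 = 13/2.
E[X | stage 3] = (1+8)/2 = 9/2.
E[X] = (1/4)·(7/2) + (1/3)·(13/2) + (5/12)·(9/2) = 59/12.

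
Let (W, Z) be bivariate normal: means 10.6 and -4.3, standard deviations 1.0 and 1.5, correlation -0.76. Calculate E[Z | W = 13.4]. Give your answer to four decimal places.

E[Z | W=x] = μ_Z + ρ(σ_Z/σ_W)(x − μ_W) for jointly normal variables.
E[Z | W=13.4] = -4.3 + (-0.76)·(1.5/1.0)·(13.4 − (10.6)) = -4.3 + (-1.14)·(2.8) = -7.4920.

-7.4920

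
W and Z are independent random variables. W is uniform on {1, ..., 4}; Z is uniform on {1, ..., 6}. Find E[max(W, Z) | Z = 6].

6

Outcomes with Z = 6: (1,6), (2,6), (3,6), (4,6), each with probability 1/24.
E[max(W, Z) | Z = 6] = (6 + 6 + 6 + 6) / 4 = 6.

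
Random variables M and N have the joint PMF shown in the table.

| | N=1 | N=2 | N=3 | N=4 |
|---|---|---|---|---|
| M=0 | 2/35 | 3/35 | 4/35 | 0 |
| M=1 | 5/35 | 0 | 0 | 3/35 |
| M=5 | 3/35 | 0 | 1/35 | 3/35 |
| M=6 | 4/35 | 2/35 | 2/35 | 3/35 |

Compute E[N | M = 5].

18/7

P(M = 5) = 1/5.
Summing N·P(M=x,N=y) over the conditioning event gives 18/35.
E[N | M = 5] = (18/35) / (1/5) = 18/7.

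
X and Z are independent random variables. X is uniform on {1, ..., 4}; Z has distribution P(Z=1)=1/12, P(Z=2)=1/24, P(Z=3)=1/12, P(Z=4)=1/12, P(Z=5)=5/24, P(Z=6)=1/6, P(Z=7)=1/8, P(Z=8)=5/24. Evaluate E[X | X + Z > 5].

P(X + Z > 5) = 79/96.
Summing X·P(x,y) over outcomes with X + Z > 5 gives 103/48.
E[X | X + Z > 5] = (103/48) / (79/96) = 206/79.

206/79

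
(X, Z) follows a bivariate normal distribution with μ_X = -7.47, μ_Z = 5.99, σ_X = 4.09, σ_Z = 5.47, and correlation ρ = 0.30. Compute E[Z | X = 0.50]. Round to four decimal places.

The regression of Z on X has slope ρ·σ_Z/σ_X and passes through (μ_X, μ_Z).
E[Z | X=0.50] = 5.99 + (0.30)·(5.47/4.09)·(0.50 − (-7.47)) = 5.99 + (0.40122)·(7.97) = 9.1877.

9.1877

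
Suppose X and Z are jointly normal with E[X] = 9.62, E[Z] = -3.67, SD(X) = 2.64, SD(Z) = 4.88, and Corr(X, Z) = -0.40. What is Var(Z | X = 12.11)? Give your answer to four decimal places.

For a bivariate normal, Var(Z | X=x) = σ_Z²(1 − ρ²).
Var(Z | X=12.11) = (4.88)²·(1 − (-0.40)²) = 23.8144·0.84 = 20.0041.

20.0041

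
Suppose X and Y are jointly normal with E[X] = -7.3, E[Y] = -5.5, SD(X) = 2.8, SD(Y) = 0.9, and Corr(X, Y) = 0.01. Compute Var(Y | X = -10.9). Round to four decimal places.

0.8099

The conditional variance in a bivariate normal is σ_Y²(1 − ρ²), independent of x.
Var(Y | X=-10.9) = (0.9)²·(1 − (0.01)²) = 0.81·0.9999 = 0.8099.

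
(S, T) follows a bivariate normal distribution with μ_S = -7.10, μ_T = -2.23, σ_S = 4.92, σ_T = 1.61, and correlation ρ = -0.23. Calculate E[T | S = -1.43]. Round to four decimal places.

For a bivariate normal, E[T | S=x] = μ_T + ρ·(σ_T/σ_S)·(x − μ_S).
E[T | S=-1.43] = -2.23 + (-0.23)·(1.61/4.92)·(-1.43 − (-7.10)) = -2.23 + (-0.075264)·(5.67) = -2.6567.

-2.6567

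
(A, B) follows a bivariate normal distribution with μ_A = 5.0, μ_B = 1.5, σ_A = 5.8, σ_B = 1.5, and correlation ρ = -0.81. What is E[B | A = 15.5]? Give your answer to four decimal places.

-0.6996

For a bivariate normal, E[B | A=x] = μ_B + ρ·(σ_B/σ_A)·(x − μ_A).
E[B | A=15.5] = 1.5 + (-0.81)·(1.5/5.8)·(15.5 − (5.0)) = 1.5 + (-0.209483)·(10.5) = -0.6996.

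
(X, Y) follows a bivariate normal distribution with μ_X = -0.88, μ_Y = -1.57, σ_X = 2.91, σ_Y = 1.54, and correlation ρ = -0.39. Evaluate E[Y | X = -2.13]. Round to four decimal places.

-1.3120

For a bivariate normal, E[Y | X=x] = μ_Y + ρ·(σ_Y/σ_X)·(x − μ_X).
E[Y | X=-2.13] = -1.57 + (-0.39)·(1.54/2.91)·(-2.13 − (-0.88)) = -1.57 + (-0.20639)·(-1.25) = -1.3120.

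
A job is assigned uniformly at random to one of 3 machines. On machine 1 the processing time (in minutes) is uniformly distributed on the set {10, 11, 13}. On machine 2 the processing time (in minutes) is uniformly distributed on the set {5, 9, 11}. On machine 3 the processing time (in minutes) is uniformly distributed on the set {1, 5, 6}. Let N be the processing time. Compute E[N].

E[N | machine 1] = (10+11+13)/3 = 34/3.
E[N | machine 2] = (5+9+11)/3 = 25/3.
E[N | machine 3] = (1+5+6)/3 = 4.
E[N] = (1/3)·(34/3) + (1/3)·(25/3) + (1/3)·(4) = 71/9.

71/9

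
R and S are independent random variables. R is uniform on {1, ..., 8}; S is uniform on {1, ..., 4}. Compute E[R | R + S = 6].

7/2

Outcomes with R + S = 6: (2,4), (3,3), (4,2), (5,1), each with probability 1/32.
E[R | R + S = 6] = (2 + 3 + 4 + 5) / 4 = 7/2.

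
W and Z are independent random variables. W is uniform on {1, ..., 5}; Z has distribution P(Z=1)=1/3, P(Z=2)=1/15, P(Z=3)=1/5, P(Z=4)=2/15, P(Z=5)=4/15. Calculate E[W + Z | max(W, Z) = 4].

P(max(W, Z) = 4) = 17/75.
Summing (W+Z)·P(x,y) over outcomes with max(W, Z) = 4 gives 104/75.
E[W + Z | max(W, Z) = 4] = (104/75) / (17/75) = 104/17.

104/17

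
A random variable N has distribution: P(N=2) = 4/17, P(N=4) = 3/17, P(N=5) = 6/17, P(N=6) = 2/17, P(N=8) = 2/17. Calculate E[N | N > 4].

29/5

P(N > 4) = 10/17.
Σ over the event: 5·6/17 + 6·2/17 + 8·2/17 = 58/17.
E[N | N > 4] = (58/17) / (10/17) = 29/5.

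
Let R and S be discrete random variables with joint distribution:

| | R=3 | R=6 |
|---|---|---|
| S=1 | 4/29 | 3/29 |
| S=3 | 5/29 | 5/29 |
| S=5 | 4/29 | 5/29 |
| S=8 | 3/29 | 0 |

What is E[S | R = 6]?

43/13

P(R = 6) = 13/29.
Σ S·P over the event = 1·(3/29) + 3·(5/29) + 5·(5/29) = 43/29.
E[S | R = 6] = (43/29) / (13/29) = 43/13.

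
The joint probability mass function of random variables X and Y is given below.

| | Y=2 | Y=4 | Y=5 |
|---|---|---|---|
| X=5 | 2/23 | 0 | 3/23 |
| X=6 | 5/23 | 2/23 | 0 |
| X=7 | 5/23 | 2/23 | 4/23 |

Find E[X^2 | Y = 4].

85/2

P(Y = 4) = 4/23.
Σ X^2·P over the event = 36·(2/23) + 49·(2/23) = 170/23.
E[X^2 | Y = 4] = (170/23) / (4/23) = 85/2.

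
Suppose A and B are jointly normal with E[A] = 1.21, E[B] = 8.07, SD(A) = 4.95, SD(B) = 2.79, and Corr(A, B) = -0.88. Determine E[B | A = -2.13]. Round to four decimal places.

The regression of B on A has slope ρ·σ_B/σ_A and passes through (μ_A, μ_B).
E[B | A=-2.13] = 8.07 + (-0.88)·(2.79/4.95)·(-2.13 − (1.21)) = 8.07 + (-0.496)·(-3.34) = 9.7266.

9.7266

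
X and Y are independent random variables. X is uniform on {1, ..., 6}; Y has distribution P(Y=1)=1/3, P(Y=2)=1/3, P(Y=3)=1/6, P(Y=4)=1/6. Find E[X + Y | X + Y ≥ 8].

60/7

P(X + Y ≥ 8) = 7/36.
Summing (X+Y)·P(x,y) over outcomes with X + Y ≥ 8 gives 5/3.
E[X + Y | X + Y ≥ 8] = (5/3) / (7/36) = 60/7.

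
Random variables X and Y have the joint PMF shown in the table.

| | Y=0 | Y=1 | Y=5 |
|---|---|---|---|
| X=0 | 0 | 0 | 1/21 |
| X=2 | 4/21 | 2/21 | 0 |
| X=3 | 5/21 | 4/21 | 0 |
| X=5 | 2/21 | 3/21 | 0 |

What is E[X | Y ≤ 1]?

16/5

P(Y ≤ 1) = 20/21.
Summing X·P(X=x,Y=y) over the conditioning event gives 64/21.
E[X | Y ≤ 1] = (64/21) / (20/21) = 16/5.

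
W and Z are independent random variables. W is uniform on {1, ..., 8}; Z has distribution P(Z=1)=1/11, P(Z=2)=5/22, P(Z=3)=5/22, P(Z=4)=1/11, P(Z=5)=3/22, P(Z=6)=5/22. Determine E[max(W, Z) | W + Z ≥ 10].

200/29

P(W + Z ≥ 10) = 29/88.
Summing max(W,Z)·P(x,y) over outcomes with W + Z ≥ 10 gives 25/11.
E[max(W, Z) | W + Z ≥ 10] = (25/11) / (29/88) = 200/29.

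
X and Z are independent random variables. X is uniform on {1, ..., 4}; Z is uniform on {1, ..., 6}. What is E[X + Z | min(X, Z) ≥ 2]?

P(min(X, Z) ≥ 2) = 5/8.
Summing (X+Z)·P(x,y) over outcomes with min(X, Z) ≥ 2 gives 35/8.
E[X + Z | min(X, Z) ≥ 2] = (35/8) / (5/8) = 7.

7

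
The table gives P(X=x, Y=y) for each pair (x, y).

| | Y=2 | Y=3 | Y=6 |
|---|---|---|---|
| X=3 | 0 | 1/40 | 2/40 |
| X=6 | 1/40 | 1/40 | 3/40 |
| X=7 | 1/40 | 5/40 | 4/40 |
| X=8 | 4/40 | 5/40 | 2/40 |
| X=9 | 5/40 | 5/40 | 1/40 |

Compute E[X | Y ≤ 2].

P(Y ≤ 2) = 11/40.
Σ X·P over the event = 6·(1/40) + 7·(1/40) + 8·(4/40) + 9·(5/40) = 9/4.
E[X | Y ≤ 2] = (9/4) / (11/40) = 90/11.

90/11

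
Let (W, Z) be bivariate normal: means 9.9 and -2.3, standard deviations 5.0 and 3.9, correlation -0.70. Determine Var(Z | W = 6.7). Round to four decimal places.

The conditional variance in a bivariate normal is σ_Z²(1 − ρ²), independent of x.
Var(Z | W=6.7) = (3.9)²·(1 − (-0.70)²) = 15.21·0.51 = 7.7571.

7.7571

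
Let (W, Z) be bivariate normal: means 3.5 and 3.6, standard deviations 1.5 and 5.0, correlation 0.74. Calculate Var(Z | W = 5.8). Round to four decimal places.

Var(Z | W=x) = (1 − ρ²)·σ_Z².
Var(Z | W=5.8) = (5.0)²·(1 − (0.74)²) = 25·0.4524 = 11.3100.

11.3100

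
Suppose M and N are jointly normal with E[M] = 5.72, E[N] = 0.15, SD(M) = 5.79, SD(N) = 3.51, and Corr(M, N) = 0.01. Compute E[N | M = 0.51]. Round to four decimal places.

The regression of N on M has slope ρ·σ_N/σ_M and passes through (μ_M, μ_N).
E[N | M=0.51] = 0.15 + (0.01)·(3.51/5.79)·(0.51 − (5.72)) = 0.15 + (0.0060622)·(-5.21) = 0.1184.

0.1184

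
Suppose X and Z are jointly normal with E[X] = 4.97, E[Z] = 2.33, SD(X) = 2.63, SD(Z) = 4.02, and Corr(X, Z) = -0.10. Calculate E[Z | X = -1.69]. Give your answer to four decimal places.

The regression of Z on X has slope ρ·σ_Z/σ_X and passes through (μ_X, μ_Z).
E[Z | X=-1.69] = 2.33 + (-0.10)·(4.02/2.63)·(-1.69 − (4.97)) = 2.33 + (-0.15285)·(-6.66) = 3.3480.

3.3480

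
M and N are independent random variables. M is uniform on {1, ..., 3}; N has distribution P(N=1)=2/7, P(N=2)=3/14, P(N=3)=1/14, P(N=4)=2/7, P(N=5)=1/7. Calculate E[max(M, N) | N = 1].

2

P(N = 1) = 2/7.
Summing max(M,N)·P(x,y) over outcomes with N = 1 gives 4/7.
E[max(M, N) | N = 1] = (4/7) / (2/7) = 2.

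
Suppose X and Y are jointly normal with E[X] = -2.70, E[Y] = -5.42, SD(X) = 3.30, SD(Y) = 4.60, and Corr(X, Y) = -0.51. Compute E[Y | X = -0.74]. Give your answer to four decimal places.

-6.8134

The regression of Y on X has slope ρ·σ_Y/σ_X and passes through (μ_X, μ_Y).
E[Y | X=-0.74] = -5.42 + (-0.51)·(4.60/3.30)·(-0.74 − (-2.70)) = -5.42 + (-0.71091)·(1.96) = -6.8134.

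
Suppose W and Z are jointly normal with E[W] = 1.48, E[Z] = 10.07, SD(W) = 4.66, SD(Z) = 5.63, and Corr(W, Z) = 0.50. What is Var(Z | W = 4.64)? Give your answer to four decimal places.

For a bivariate normal, Var(Z | W=x) = σ_Z²(1 − ρ²).
Var(Z | W=4.64) = (5.63)²·(1 − (0.50)²) = 31.6969·0.75 = 23.7727.

23.7727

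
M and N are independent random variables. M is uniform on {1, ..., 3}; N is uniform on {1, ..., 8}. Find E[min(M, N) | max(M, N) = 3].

9/5

P(max(M, N) = 3) = 5/24.
Summing min(M,N)·P(x,y) over outcomes with max(M, N) = 3 gives 3/8.
E[min(M, N) | max(M, N) = 3] = (3/8) / (5/24) = 9/5.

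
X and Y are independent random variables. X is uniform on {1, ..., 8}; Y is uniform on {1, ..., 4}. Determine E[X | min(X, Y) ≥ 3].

11/2

P(min(X, Y) ≥ 3) = 3/8.
Summing X·P(x,y) over outcomes with min(X, Y) ≥ 3 gives 33/16.
E[X | min(X, Y) ≥ 3] = (33/16) / (3/8) = 11/2.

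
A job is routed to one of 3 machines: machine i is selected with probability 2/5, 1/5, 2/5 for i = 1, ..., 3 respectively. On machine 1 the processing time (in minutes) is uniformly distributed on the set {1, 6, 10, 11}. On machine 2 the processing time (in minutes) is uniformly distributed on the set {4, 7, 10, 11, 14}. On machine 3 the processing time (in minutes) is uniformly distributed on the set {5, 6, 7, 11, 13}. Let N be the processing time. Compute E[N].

8

E[N | machine 1] = (1+6+10+11)/4 = 7.
E[N | machine 2] = (4+7+10+11+14)/5 = 46/5.
E[N | machine 3] = (5+6+7+11+13)/5 = 42/5.
E[N] = (2/5)·(7) + (1/5)·(46/5) + (2/5)·(42/5) = 8.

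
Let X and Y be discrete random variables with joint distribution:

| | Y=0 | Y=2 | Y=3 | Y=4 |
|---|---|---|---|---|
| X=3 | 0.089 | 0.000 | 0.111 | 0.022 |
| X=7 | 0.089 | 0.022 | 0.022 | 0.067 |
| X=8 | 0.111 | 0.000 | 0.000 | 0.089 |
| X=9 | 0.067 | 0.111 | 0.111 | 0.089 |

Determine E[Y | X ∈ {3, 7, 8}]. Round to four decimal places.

P(X ∈ {3, 7, 8}) = 0.622.
Summing Y·P(X=x,Y=y) over the conditioning event gives 1.155.
E[Y | X ∈ {3, 7, 8}] = (1.155) / (0.622) = 1.8569.

1.8569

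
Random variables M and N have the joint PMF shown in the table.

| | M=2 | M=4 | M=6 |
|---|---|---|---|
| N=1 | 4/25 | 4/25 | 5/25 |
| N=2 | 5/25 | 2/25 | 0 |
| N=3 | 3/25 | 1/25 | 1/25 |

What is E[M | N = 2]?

P(N = 2) = 7/25.
Σ M·P over the event = 2·(5/25) + 4·(2/25) = 18/25.
E[M | N = 2] = (18/25) / (7/25) = 18/7.

18/7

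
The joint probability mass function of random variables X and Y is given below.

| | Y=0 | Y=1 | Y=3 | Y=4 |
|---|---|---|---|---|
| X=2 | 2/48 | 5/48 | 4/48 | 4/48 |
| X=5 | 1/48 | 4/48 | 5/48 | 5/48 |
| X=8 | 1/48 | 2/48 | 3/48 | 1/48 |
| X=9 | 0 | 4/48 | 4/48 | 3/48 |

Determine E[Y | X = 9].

28/11

P(X = 9) = 11/48.
Σ Y·P over the event = 1·(4/48) + 3·(4/48) + 4·(3/48) = 7/12.
E[Y | X = 9] = (7/12) / (11/48) = 28/11.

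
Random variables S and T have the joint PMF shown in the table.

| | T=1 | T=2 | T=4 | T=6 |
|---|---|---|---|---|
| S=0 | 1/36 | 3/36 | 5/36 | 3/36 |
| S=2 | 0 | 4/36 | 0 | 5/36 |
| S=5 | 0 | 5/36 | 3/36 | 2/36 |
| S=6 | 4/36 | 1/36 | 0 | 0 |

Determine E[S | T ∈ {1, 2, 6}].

P(T ∈ {1, 2, 6}) = 7/9.
Summing S·P(S=x,T=y) over the conditioning event gives 83/36.
E[S | T ∈ {1, 2, 6}] = (83/36) / (7/9) = 83/28.

83/28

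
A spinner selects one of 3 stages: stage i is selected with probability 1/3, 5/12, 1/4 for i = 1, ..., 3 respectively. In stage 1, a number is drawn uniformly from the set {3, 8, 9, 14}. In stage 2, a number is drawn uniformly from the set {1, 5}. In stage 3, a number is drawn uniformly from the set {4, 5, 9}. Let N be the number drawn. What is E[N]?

67/12

E[N | stage 1] = (3+8+9+14)/4 = 17/2.
E[N | stage 2] = (1+5)/2 = 3.
E[N | stage 3] = (4+5+9)/3 = 6.
E[N] = (1/3)·(17/2) + (5/12)·(3) + (1/4)·(6) = 67/12.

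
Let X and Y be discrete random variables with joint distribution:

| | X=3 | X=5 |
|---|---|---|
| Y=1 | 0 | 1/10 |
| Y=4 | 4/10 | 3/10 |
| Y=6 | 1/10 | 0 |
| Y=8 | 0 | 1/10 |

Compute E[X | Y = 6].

3

P(Y = 6) = 1/10.
Σ X·P over the event = 3·(1/10) = 3/10.
E[X | Y = 6] = (3/10) / (1/10) = 3.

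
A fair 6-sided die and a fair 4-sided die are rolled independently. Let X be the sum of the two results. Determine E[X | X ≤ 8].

116/21

P(X ≤ 8) = 7/8.
Σ over the event: 2·1/24 + 3·1/12 + 4·1/8 + 5·1/6 + 6·1/6 + 7·1/6 + 8·1/8 = 29/6.
E[X | X ≤ 8] = (29/6) / (7/8) = 116/21.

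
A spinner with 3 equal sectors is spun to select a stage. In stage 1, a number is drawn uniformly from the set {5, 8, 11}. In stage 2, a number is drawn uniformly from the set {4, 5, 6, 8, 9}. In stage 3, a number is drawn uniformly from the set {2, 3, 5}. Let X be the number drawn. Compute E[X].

266/45

E[X | stage 1] = (5+8+11)/3 = 8.
E[X | stage 2] = (4+5+6+8+9)/5 = 32/5.
E[X | stage 3] = (2+3+5)/3 = 10/3.
E[X] = (1/3)·(8) + (1/3)·(32/5) + (1/3)·(10/3) = 266/45.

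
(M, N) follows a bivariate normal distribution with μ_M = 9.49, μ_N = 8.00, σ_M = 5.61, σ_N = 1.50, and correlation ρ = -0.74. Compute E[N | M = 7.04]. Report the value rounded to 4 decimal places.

8.4848

For a bivariate normal, E[N | M=x] = μ_N + ρ·(σ_N/σ_M)·(x − μ_M).
E[N | M=7.04] = 8.00 + (-0.74)·(1.50/5.61)·(7.04 − (9.49)) = 8.00 + (-0.19786)·(-2.45) = 8.4848.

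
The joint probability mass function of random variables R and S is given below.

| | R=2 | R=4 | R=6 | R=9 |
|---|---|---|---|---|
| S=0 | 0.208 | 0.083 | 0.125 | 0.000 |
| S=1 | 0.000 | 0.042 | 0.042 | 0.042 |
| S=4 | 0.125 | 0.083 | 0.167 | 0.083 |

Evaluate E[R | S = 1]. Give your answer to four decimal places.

P(S = 1) = 0.126.
Σ R·P over the event = 4·(0.042) + 6·(0.042) + 9·(0.042) = 0.798.
E[R | S = 1] = (0.798) / (0.126) = 6.3333.

6.3333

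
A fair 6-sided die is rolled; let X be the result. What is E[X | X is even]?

4

Given X is even, X is equally likely to be any of {2, 4, 6}.
E[X | X is even] = (2 + 4 + 6) / 3 = 4.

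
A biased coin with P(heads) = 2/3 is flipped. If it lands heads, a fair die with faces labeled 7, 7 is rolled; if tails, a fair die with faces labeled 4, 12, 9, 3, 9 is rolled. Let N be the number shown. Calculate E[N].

107/15

E[N | heads] = (7+7)/2 = 7.
E[N | tails] = (4+12+9+3+9)/5 = 37/5.
By the law of total expectation,
E[N] = (2/3)·(7) + (1/3)·(37/5) = 107/15.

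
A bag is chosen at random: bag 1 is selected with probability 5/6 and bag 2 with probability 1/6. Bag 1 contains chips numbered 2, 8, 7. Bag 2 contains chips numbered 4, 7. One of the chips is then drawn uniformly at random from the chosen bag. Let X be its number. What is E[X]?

203/36

E[X | bag 1] = (2+8+7)/3 = 17/3.
E[X | bag 2] = (4+7)/2 = 11/2.
By the law of total expectation,
E[X] = (5/6)·(17/3) + (1/6)·(11/2) = 203/36.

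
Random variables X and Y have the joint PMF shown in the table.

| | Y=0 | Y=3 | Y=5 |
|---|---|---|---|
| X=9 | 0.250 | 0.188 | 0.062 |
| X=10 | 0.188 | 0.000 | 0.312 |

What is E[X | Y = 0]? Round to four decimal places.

9.4292

P(Y = 0) = 0.438.
Σ X·P over the event = 9·(0.250) + 10·(0.188) = 4.130.
E[X | Y = 0] = (4.130) / (0.438) = 9.4292.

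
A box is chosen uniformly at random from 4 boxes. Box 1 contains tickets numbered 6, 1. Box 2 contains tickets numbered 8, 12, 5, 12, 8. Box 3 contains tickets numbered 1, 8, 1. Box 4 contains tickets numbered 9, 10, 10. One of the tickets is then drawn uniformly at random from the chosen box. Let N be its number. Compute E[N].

E[N | box 1] = (6+1)/2 = 7/2.
E[N | box 2] = (8+12+5+12+8)/5 = 9.
E[N | box 3] = (1+8+1)/3 = 10/3.
E[N | box 4] = (9+10+10)/3 = 29/3.
E[N] = (1/4)·(7/2) + (1/4)·(9) + (1/4)·(10/3) + (1/4)·(29/3) = 51/8.

51/8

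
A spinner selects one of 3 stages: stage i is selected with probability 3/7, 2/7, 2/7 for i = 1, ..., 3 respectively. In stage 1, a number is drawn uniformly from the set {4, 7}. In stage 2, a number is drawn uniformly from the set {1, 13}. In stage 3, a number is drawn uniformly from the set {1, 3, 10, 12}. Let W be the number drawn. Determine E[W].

87/14

E[W | stage 1] = (4+7)/2 = 11/2.
E[W | stage 2] = (1+13)/2 = 7.
E[W | stage 3] = (1+3+10+12)/4 = 13/2.
E[W] = (3/7)·(11/2) + (2/7)·(7) + (2/7)·(13/2) = 87/14.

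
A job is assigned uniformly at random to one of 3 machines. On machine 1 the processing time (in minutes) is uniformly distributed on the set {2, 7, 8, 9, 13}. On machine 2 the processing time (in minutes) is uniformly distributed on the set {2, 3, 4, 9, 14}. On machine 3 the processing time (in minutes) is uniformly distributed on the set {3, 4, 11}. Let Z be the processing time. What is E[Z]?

101/15

E[Z | machine 1] = (2+7+8+9+13)/5 = 39/5.
E[Z | machine 2] = (2+3+4+9+14)/5 = 32/5.
E[Z | machine 3] = (3+4+11)/3 = 6.
By the law of total expectation,
E[Z] = (1/3)·(39/5) + (1/3)·(32/5) + (1/3)·(6) = 101/15.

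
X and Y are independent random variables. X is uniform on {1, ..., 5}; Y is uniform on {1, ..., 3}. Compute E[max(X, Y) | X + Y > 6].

P(X + Y > 6) = 1/5.
Summing max(X,Y)·P(x,y) over outcomes with X + Y > 6 gives 14/15.
E[max(X, Y) | X + Y > 6] = (14/15) / (1/5) = 14/3.

14/3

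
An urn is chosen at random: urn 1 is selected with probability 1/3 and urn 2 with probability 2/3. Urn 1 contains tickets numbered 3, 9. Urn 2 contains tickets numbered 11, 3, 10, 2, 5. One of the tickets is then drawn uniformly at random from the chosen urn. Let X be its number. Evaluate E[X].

E[X | urn 1] = (3+9)/2 = 6.
E[X | urn 2] = (11+3+10+2+5)/5 = 31/5.
By the law of total expectation,
E[X] = (1/3)·(6) + (2/3)·(31/5) = 92/15.

92/15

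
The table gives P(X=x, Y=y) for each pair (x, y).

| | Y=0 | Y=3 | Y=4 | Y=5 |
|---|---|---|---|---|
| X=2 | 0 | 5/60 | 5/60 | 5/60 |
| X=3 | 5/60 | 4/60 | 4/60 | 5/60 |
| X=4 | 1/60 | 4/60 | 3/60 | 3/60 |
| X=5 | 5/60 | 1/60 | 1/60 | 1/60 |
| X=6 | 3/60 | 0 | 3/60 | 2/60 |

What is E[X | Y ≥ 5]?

27/8

P(Y ≥ 5) = 4/15.
Σ X·P over the event = 2·(5/60) + 3·(5/60) + 4·(3/60) + 5·(1/60) + 6·(2/60) = 9/10.
E[X | Y ≥ 5] = (9/10) / (4/15) = 27/8.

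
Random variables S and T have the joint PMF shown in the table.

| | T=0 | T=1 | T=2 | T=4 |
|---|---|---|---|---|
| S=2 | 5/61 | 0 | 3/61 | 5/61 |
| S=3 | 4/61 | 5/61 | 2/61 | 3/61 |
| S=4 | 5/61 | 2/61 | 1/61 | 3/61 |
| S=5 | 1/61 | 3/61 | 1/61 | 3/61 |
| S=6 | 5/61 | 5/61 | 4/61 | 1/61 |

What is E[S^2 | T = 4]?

206/15

P(T = 4) = 15/61.
Σ S^2·P over the event = 4·(5/61) + 9·(3/61) + 16·(3/61) + 25·(3/61) + 36·(1/61) = 206/61.
E[S^2 | T = 4] = (206/61) / (15/61) = 206/15.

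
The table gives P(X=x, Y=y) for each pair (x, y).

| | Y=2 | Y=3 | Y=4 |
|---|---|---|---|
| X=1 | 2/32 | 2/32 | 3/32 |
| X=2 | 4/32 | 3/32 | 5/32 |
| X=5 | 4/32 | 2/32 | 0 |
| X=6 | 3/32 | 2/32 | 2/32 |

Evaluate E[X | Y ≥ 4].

P(Y ≥ 4) = 5/16.
Σ X·P over the event = 1·(3/32) + 2·(5/32) + 6·(2/32) = 25/32.
E[X | Y ≥ 4] = (25/32) / (5/16) = 5/2.

5/2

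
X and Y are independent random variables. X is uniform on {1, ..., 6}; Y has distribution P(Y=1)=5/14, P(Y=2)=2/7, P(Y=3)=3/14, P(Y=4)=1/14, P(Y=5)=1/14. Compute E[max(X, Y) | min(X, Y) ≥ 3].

P(min(X, Y) ≥ 3) = 5/21.
Summing max(X,Y)·P(x,y) over outcomes with min(X, Y) ≥ 3 gives 47/42.
E[max(X, Y) | min(X, Y) ≥ 3] = (47/42) / (5/21) = 47/10.

47/10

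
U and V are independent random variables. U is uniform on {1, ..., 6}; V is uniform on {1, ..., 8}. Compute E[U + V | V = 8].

P(V = 8) = 1/8.
Summing (U+V)·P(x,y) over outcomes with V = 8 gives 23/16.
E[U + V | V = 8] = (23/16) / (1/8) = 23/2.

23/2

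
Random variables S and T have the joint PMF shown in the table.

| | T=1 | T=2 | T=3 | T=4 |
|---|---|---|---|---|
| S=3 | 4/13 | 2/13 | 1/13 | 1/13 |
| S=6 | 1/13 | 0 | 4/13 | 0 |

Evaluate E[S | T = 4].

P(T = 4) = 1/13.
Σ S·P over the event = 3·(1/13) = 3/13.
E[S | T = 4] = (3/13) / (1/13) = 3.

3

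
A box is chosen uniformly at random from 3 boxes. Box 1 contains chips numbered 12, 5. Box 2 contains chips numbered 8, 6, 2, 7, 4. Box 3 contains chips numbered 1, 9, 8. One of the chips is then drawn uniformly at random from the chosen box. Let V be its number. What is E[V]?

E[V | box 1] = (12+5)/2 = 17/2.
E[V | box 2] = (8+6+2+7+4)/5 = 27/5.
E[V | box 3] = (1+9+8)/3 = 6.
E[V] = (1/3)·(17/2) + (1/3)·(27/5) + (1/3)·(6) = 199/30.

199/30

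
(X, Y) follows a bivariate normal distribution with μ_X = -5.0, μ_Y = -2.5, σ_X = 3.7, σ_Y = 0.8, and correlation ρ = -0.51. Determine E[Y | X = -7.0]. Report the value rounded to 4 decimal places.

-2.2795

For a bivariate normal, E[Y | X=x] = μ_Y + ρ·(σ_Y/σ_X)·(x − μ_X).
E[Y | X=-7.0] = -2.5 + (-0.51)·(0.8/3.7)·(-7.0 − (-5.0)) = -2.5 + (-0.11027)·(-2) = -2.2795.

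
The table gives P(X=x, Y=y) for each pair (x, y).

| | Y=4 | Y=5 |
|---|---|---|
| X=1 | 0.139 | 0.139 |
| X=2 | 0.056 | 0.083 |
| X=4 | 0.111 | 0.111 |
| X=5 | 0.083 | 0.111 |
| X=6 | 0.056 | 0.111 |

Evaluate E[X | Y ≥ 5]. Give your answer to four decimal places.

3.5495

P(Y ≥ 5) = 0.555.
Summing X·P(X=x,Y=y) over the conditioning event gives 1.970.
E[X | Y ≥ 5] = (1.970) / (0.555) = 3.5495.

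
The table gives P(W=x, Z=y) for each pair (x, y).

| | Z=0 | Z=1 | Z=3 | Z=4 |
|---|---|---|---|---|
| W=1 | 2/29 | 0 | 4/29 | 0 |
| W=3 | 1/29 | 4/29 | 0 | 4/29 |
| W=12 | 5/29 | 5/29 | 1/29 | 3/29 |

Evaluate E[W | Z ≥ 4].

P(Z ≥ 4) = 7/29.
Σ W·P over the event = 3·(4/29) + 12·(3/29) = 48/29.
E[W | Z ≥ 4] = (48/29) / (7/29) = 48/7.

48/7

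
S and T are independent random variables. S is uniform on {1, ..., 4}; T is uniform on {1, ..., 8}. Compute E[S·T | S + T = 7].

Outcomes with S + T = 7: (1,6), (2,5), (3,4), (4,3), each with probability 1/32.
E[S·T | S + T = 7] = (6 + 10 + 12 + 12) / 4 = 10.

10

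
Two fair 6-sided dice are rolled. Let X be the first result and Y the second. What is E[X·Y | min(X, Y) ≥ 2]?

16

P(min(X, Y) ≥ 2) = 25/36.
Summing XY·P(x,y) over outcomes with min(X, Y) ≥ 2 gives 100/9.
E[X·Y | min(X, Y) ≥ 2] = (100/9) / (25/36) = 16.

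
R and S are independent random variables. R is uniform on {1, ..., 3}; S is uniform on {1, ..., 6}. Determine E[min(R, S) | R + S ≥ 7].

7/3

Outcomes with R + S ≥ 7: (1,6), (2,5), (2,6), (3,4), (3,5), (3,6), each with probability 1/18.
E[min(R, S) | R + S ≥ 7] = (1 + 2 + 2 + 3 + 3 + 3) / 6 = 7/3.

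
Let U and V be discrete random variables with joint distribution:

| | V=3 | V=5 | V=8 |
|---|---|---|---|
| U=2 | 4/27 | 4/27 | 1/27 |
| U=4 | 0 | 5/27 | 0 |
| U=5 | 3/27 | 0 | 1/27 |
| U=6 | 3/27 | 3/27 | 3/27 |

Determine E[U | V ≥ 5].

71/17

P(V ≥ 5) = 17/27.
Σ U·P over the event = 2·(4/27) + 2·(1/27) + 4·(5/27) + 5·(1/27) + 6·(3/27) + 6·(3/27) = 71/27.
E[U | V ≥ 5] = (71/27) / (17/27) = 71/17.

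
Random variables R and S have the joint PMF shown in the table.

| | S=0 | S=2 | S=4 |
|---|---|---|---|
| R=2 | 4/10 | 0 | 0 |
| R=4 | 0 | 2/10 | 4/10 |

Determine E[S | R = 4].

10/3

P(R = 4) = 3/5.
Summing S·P(R=x,S=y) over the conditioning event gives 2.
E[S | R = 4] = (2) / (3/5) = 10/3.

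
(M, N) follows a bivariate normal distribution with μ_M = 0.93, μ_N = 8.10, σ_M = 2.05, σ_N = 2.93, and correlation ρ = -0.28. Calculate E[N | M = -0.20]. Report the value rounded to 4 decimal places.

E[N | M=x] = μ_N + ρ(σ_N/σ_M)(x − μ_M) for jointly normal variables.
E[N | M=-0.20] = 8.10 + (-0.28)·(2.93/2.05)·(-0.20 − (0.93)) = 8.10 + (-0.4002)·(-1.13) = 8.5522.

8.5522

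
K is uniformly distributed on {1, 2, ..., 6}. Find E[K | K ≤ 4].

Given K ≤ 4, K is equally likely to be any of {1, 2, 3, 4}.
E[K | K ≤ 4] = (1 + 2 + 3 + 4) / 4 = 5/2.

5/2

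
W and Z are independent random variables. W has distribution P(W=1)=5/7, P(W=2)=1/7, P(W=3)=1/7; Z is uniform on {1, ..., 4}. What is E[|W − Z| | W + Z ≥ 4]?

P(W + Z ≥ 4) = 17/28.
Summing |W−Z|·P(x,y) over outcomes with W + Z ≥ 4 gives 8/7.
E[|W − Z| | W + Z ≥ 4] = (8/7) / (17/28) = 32/17.

32/17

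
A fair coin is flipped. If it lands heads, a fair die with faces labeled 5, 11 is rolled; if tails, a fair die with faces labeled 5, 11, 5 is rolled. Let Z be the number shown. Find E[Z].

E[Z | heads] = (5+11)/2 = 8.
E[Z | tails] = (5+11+5)/3 = 7.
By the law of total expectation,
E[Z] = (1/2)·(8) + (1/2)·(7) = 15/2.

15/2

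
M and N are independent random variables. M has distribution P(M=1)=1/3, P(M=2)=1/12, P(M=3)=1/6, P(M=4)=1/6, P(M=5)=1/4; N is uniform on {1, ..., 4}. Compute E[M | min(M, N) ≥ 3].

P(min(M, N) ≥ 3) = 7/24.
Summing M·P(x,y) over outcomes with min(M, N) ≥ 3 gives 29/24.
E[M | min(M, N) ≥ 3] = (29/24) / (7/24) = 29/7.

29/7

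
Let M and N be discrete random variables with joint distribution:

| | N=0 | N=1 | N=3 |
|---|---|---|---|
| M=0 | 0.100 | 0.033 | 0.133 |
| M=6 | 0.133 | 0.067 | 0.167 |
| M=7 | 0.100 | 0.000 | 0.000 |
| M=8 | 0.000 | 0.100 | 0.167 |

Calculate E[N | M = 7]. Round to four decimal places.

P(M = 7) = 0.100.
Summing N·P(M=x,N=y) over the conditioning event gives 0.000.
E[N | M = 7] = (0.000) / (0.100) = 0.0000.

0.0000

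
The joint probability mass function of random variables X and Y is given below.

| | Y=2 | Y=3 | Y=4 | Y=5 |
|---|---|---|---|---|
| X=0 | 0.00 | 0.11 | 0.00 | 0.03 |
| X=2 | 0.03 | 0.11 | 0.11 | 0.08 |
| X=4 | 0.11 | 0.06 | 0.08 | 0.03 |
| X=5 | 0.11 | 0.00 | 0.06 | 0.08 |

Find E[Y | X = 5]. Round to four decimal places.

P(X = 5) = 0.25.
Summing Y·P(X=x,Y=y) over the conditioning event gives 0.86.
E[Y | X = 5] = (0.86) / (0.25) = 3.4400.

3.4400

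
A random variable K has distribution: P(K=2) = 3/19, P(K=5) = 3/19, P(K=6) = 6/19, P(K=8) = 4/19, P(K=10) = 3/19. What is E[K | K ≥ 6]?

P(K ≥ 6) = 13/19.
Σ over the event: 6·6/19 + 8·4/19 + 10·3/19 = 98/19.
E[K | K ≥ 6] = (98/19) / (13/19) = 98/13.

98/13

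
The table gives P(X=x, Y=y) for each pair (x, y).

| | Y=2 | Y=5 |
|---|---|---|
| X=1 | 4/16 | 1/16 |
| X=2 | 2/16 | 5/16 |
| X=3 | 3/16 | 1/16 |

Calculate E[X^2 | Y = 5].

P(Y = 5) = 7/16.
Σ X^2·P over the event = 1·(1/16) + 4·(5/16) + 9·(1/16) = 15/8.
E[X^2 | Y = 5] = (15/8) / (7/16) = 30/7.

30/7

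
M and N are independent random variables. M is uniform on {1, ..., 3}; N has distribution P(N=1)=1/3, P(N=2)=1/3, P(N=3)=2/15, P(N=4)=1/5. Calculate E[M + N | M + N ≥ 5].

101/18

P(M + N ≥ 5) = 2/5.
Summing (M+N)·P(x,y) over outcomes with M + N ≥ 5 gives 101/45.
E[M + N | M + N ≥ 5] = (101/45) / (2/5) = 101/18.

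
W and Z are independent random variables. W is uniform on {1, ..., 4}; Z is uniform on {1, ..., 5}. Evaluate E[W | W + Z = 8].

7/2

Outcomes with W + Z = 8: (3,5), (4,4), each with probability 1/20.
E[W | W + Z = 8] = (3 + 4) / 2 = 7/2.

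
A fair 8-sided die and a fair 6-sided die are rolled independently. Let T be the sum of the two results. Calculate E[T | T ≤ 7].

P(T ≤ 7) = 7/16.
Σ over the event: 2·1/48 + 3·1/24 + 4·1/16 + 5·1/12 + 6·5/48 + 7·1/8 = 7/3.
E[T | T ≤ 7] = (7/3) / (7/16) = 16/3.

16/3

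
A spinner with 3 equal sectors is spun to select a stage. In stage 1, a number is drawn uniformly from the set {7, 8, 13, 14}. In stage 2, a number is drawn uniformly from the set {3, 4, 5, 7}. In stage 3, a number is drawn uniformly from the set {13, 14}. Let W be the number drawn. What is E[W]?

115/12

E[W | stage 1] = (7+8+13+14)/4 = 21/2.
E[W | stage 2] = (3+4+5+7)/4 = 19/4.
E[W | stage 3] = (13+14)/2 = 27/2.
E[W] = (1/3)·(21/2) + (1/3)·(19/4) + (1/3)·(27/2) = 115/12.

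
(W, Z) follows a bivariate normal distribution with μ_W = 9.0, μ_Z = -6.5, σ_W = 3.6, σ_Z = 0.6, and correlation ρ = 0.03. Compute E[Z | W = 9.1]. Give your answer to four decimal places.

The regression of Z on W has slope ρ·σ_Z/σ_W and passes through (μ_W, μ_Z).
E[Z | W=9.1] = -6.5 + (0.03)·(0.6/3.6)·(9.1 − (9.0)) = -6.5 + (0.005)·(0.1) = -6.4995.

-6.4995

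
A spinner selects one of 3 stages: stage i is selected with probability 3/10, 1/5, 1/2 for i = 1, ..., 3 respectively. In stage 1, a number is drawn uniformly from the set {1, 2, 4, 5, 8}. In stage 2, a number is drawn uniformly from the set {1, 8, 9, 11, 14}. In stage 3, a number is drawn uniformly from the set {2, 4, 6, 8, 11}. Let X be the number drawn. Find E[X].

301/50

E[X | stage 1] = (1+2+4+5+8)/5 = 4.
E[X | stage 2] = (1+8+9+11+14)/5 = 43/5.
E[X | stage 3] = (2+4+6+8+11)/5 = 31/5.
By the law of total expectation,
E[X] = (3/10)·(4) + (1/5)·(43/5) + (1/2)·(31/5) = 301/50.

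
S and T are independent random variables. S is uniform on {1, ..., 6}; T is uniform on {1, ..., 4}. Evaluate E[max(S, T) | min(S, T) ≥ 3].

37/8

Outcomes with min(S, T) ≥ 3: (3,3), (3,4), (4,3), (4,4), (5,3), (5,4), (6,3), (6,4), each with probability 1/24.
E[max(S, T) | min(S, T) ≥ 3] = (3 + 4 + 4 + 4 + 5 + 5 + 6 + 6) / 8 = 37/8.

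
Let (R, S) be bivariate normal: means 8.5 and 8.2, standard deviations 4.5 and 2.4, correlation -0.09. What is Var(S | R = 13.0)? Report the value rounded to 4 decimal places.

5.7133

The conditional variance in a bivariate normal is σ_S²(1 − ρ²), independent of x.
Var(S | R=13.0) = (2.4)²·(1 − (-0.09)²) = 5.76·0.9919 = 5.7133.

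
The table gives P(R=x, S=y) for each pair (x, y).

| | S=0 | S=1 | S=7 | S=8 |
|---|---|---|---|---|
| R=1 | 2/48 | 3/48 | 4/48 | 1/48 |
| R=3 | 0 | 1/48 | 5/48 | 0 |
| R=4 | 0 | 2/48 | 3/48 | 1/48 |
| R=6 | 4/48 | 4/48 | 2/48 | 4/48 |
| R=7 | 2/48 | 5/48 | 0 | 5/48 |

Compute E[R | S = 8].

64/11

P(S = 8) = 11/48.
Σ R·P over the event = 1·(1/48) + 4·(1/48) + 6·(4/48) + 7·(5/48) = 4/3.
E[R | S = 8] = (4/3) / (11/48) = 64/11.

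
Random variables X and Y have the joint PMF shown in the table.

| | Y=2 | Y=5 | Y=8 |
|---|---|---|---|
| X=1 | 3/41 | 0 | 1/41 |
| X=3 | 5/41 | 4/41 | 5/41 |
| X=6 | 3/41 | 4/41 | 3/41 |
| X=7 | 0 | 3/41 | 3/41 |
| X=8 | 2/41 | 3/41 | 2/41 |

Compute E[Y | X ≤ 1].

P(X ≤ 1) = 4/41.
Σ Y·P over the event = 2·(3/41) + 8·(1/41) = 14/41.
E[Y | X ≤ 1] = (14/41) / (4/41) = 7/2.

7/2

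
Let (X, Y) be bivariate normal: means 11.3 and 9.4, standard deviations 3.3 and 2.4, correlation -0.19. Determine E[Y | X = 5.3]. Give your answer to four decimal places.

10.2291

E[Y | X=x] = μ_Y + ρ(σ_Y/σ_X)(x − μ_X) for jointly normal variables.
E[Y | X=5.3] = 9.4 + (-0.19)·(2.4/3.3)·(5.3 − (11.3)) = 9.4 + (-0.13818)·(-6) = 10.2291.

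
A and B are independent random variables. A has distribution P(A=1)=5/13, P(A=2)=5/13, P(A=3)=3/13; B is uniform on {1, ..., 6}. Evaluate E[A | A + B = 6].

24/13

P(A + B = 6) = 1/6.
Summing A·P(x,y) over outcomes with A + B = 6 gives 4/13.
E[A | A + B = 6] = (4/13) / (1/6) = 24/13.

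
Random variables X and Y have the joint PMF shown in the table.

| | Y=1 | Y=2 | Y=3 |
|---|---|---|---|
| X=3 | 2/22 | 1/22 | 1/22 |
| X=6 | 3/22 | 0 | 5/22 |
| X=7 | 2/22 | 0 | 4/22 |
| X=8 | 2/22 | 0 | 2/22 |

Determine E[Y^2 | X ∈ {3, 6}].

P(X ∈ {3, 6}) = 6/11.
Summing Y^2·P(X=x,Y=y) over the conditioning event gives 63/22.
E[Y^2 | X ∈ {3, 6}] = (63/22) / (6/11) = 21/4.

21/4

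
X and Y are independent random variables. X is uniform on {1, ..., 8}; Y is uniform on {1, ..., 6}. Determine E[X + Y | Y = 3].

15/2

P(Y = 3) = 1/6.
Summing (X+Y)·P(x,y) over outcomes with Y = 3 gives 5/4.
E[X + Y | Y = 3] = (5/4) / (1/6) = 15/2.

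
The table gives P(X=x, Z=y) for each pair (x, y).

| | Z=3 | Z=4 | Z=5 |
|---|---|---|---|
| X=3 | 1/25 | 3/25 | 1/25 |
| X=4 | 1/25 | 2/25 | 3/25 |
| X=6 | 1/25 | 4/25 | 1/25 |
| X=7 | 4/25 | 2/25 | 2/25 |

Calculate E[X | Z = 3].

41/7

P(Z = 3) = 7/25.
Σ X·P over the event = 3·(1/25) + 4·(1/25) + 6·(1/25) + 7·(4/25) = 41/25.
E[X | Z = 3] = (41/25) / (7/25) = 41/7.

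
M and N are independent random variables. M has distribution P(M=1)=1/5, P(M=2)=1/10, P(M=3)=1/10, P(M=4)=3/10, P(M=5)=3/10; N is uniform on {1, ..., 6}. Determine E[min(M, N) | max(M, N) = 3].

P(max(M, N) = 3) = 1/10.
Summing min(M,N)·P(x,y) over outcomes with max(M, N) = 3 gives 1/6.
E[min(M, N) | max(M, N) = 3] = (1/6) / (1/10) = 5/3.

5/3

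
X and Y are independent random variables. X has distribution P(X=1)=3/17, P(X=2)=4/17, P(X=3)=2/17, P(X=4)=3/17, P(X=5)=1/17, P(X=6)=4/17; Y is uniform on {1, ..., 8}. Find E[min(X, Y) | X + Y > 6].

301/92

P(X + Y > 6) = 23/34.
Summing min(X,Y)·P(x,y) over outcomes with X + Y > 6 gives 301/136.
E[min(X, Y) | X + Y > 6] = (301/136) / (23/34) = 301/92.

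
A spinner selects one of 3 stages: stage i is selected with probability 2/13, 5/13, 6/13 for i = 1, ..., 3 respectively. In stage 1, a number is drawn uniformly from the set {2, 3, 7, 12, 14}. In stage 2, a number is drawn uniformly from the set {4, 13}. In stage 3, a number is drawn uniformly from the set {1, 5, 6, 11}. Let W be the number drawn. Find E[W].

461/65

E[W | stage 1] = (2+3+7+12+14)/5 = 38/5.
E[W | stage 2] = (4+13)/2 = 17/2.
E[W | stage 3] = (1+5+6+11)/4 = 23/4.
By the law of total expectation,
E[W] = (2/13)·(38/5) + (5/13)·(17/2) + (6/13)·(23/4) = 461/65.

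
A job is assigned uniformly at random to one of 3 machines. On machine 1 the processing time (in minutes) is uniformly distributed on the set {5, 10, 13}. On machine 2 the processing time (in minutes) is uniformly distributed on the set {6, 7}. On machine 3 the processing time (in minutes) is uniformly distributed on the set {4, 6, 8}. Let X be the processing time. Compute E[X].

E[X | machine 1] = (5+10+13)/3 = 28/3.
E[X | machine 2] = (6+7)/2 = 13/2.
E[X | machine 3] = (4+6+8)/3 = 6.
E[X] = (1/3)·(28/3) + (1/3)·(13/2) + (1/3)·(6) = 131/18.

131/18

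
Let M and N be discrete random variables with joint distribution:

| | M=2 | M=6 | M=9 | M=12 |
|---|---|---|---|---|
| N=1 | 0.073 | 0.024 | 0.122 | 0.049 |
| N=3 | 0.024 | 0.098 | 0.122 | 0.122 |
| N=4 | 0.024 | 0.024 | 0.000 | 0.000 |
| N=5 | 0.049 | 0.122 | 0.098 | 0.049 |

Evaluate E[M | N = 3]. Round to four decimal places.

8.7377

P(N = 3) = 0.366.
Σ M·P over the event = 2·(0.024) + 6·(0.098) + 9·(0.122) + 12·(0.122) = 3.198.
E[M | N = 3] = (3.198) / (0.366) = 8.7377.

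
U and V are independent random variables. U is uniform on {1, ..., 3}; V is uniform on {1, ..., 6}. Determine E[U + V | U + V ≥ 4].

P(U + V ≥ 4) = 5/6.
Summing (U+V)·P(x,y) over outcomes with U + V ≥ 4 gives 91/18.
E[U + V | U + V ≥ 4] = (91/18) / (5/6) = 91/15.

91/15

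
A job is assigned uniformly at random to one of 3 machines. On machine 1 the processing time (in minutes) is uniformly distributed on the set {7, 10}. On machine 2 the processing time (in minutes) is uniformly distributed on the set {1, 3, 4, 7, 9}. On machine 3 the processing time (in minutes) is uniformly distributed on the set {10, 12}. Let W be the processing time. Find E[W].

E[W | machine 1] = (7+10)/2 = 17/2.
E[W | machine 2] = (1+3+4+7+9)/5 = 24/5.
E[W | machine 3] = (10+12)/2 = 11.
By the law of total expectation,
E[W] = (1/3)·(17/2) + (1/3)·(24/5) + (1/3)·(11) = 81/10.

81/10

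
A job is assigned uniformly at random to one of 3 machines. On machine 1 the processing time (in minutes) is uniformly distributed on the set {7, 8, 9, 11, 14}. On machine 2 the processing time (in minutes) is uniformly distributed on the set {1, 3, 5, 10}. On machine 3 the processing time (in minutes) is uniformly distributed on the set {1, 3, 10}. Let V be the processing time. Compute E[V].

1153/180

E[V | machine 1] = (7+8+9+11+14)/5 = 49/5.
E[V | machine 2] = (1+3+5+10)/4 = 19/4.
E[V | machine 3] = (1+3+10)/3 = 14/3.
By the law of total expectation,
E[V] = (1/3)·(49/5) + (1/3)·(19/4) + (1/3)·(14/3) = 1153/180.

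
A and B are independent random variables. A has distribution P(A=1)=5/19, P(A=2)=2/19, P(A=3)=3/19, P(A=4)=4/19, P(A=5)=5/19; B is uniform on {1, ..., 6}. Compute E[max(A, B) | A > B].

P(A > B) = 20/57.
Summing max(A,B)·P(x,y) over outcomes with A > B gives 85/57.
E[max(A, B) | A > B] = (85/57) / (20/57) = 17/4.

17/4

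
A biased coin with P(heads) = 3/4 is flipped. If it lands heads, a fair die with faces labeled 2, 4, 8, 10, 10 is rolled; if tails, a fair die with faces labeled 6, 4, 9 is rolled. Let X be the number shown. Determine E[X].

401/60

E[X | heads] = (2+4+8+10+10)/5 = 34/5.
E[X | tails] = (6+4+9)/3 = 19/3.
E[X] = (3/4)·(34/5) + (1/4)·(19/3) = 401/60.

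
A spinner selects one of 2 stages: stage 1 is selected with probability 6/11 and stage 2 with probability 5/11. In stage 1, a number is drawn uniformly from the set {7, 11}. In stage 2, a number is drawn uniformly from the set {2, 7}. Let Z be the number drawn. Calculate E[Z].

E[Z | stage 1] = (7+11)/2 = 9.
E[Z | stage 2] = (2+7)/2 = 9/2.
E[Z] = (6/11)·(9) + (5/11)·(9/2) = 153/22.

153/22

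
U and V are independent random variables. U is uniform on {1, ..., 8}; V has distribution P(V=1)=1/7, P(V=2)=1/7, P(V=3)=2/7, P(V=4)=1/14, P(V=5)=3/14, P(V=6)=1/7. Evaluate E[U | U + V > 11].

P(U + V > 11) = 13/112.
Summing U·P(x,y) over outcomes with U + V > 11 gives 95/112.
E[U | U + V > 11] = (95/112) / (13/112) = 95/13.

95/13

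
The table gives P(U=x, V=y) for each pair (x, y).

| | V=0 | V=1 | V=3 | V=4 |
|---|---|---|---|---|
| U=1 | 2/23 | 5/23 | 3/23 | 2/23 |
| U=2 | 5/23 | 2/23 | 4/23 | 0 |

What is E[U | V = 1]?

P(V = 1) = 7/23.
Σ U·P over the event = 1·(5/23) + 2·(2/23) = 9/23.
E[U | V = 1] = (9/23) / (7/23) = 9/7.

9/7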